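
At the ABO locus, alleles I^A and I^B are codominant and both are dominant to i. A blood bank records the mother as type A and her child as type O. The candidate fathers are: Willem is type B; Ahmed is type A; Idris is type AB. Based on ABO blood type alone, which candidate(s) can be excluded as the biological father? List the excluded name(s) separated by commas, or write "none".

A candidate is excluded only if no genotype consistent with his phenotype could produce a type O child with a type A mother.
Idris (type AB): no genotype consistent with that phenotype can produce a type-O child with a type-A mother.

Idris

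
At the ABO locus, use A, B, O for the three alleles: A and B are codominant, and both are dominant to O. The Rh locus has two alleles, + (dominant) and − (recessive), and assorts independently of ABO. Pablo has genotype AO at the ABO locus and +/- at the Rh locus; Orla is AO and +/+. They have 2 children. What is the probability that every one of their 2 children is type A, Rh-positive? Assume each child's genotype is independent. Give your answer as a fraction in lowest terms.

ABO cross AO × AO → 1/4 O, 3/4 A.
Rh cross +/- × +/+ → 1 Rh+; so P(type A, Rh-positive) = 3/4 × 1 = 3/4 per child.
All 2 independent: (3/4)^2 = 9/16.

9/16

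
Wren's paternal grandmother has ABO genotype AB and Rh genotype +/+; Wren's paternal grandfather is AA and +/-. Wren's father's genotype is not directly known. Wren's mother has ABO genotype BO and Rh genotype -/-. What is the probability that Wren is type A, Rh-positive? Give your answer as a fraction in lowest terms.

Wren's father's ABO genotype from AB × AA: 1/2 AA, 1/2 AB.
Crossing each possibility with the mother BO and summing P(type A): 1/2·1/2 + 1/2·1/4 = 3/8.
Similarly for Rh via the father's Rh distribution: P(Rh+) = 3/4.
Independent loci: 3/8 × 3/4 = 9/32.

9/32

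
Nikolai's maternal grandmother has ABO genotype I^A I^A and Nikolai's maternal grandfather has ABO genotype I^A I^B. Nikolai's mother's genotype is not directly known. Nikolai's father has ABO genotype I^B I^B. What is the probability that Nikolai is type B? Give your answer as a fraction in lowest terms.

Nikolai's mother's ABO genotype from I^A I^A × I^A I^B: 1/2 I^A I^A, 1/2 I^A I^B.
Crossing each possibility with the father I^B I^B and summing P(type B): 1/2·0 + 1/2·1/2 = 1/4.

1/4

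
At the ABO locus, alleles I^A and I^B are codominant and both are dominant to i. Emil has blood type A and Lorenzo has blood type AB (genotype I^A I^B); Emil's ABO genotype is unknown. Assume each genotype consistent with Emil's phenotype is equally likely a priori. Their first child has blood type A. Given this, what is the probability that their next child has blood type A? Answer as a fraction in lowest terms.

1/2

Possible genotypes: Emil ∈ {I^A I^A, I^A i}; Lorenzo ∈ {I^A I^B}.
Weight each parental genotype pair by prior × P(type-A child):
  I^A I^A × I^A I^B: posterior weight 1/2; P(next child type A) = 1/2.
  I^A i × I^A I^B: posterior weight 1/2; P(next child type A) = 1/2.
Weighted sum = 1/2.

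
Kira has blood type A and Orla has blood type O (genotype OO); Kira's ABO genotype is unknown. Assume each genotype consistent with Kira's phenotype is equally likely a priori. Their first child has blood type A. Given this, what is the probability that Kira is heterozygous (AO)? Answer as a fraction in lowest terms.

1/3

Possible genotypes: Kira ∈ {AA, AO}; Orla ∈ {OO}.
Weight each parental genotype pair by prior × P(type-A child):
  AA × OO: posterior weight 2/3.
  AO × OO: posterior weight 1/3.
Sum the posterior weight over pairs where Kira is AO: 1/3.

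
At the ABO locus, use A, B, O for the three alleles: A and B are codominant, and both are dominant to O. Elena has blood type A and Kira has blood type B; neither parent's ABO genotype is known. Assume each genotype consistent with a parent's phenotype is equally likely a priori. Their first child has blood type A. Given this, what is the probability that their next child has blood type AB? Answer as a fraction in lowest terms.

Possible genotypes: Elena ∈ {AA, AO}; Kira ∈ {BB, BO}.
Weight each parental genotype pair by prior × P(type-A child):
  AA × BO: posterior weight 2/3; P(next child type AB) = 1/2.
  AO × BO: posterior weight 1/3; P(next child type AB) = 1/4.
Weighted sum = 5/12.

5/12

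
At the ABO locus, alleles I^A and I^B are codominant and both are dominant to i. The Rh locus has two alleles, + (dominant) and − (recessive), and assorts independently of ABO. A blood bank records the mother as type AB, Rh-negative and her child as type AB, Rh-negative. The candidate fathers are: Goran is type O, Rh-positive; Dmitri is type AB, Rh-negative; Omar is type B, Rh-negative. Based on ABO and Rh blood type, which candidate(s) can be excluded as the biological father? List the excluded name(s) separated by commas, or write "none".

A candidate is excluded only if no genotype consistent with his phenotype could produce a type AB, Rh-negative child with a type AB, Rh-negative mother.
Goran (type O, Rh+): no genotype consistent with that phenotype can produce a type-AB Rh- child with a type-AB mother.

Goran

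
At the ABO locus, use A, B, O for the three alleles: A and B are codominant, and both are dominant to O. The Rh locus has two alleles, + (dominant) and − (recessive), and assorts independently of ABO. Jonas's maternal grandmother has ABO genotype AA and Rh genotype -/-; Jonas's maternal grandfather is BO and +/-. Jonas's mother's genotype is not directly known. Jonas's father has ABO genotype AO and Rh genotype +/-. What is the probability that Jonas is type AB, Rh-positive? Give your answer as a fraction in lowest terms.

Jonas's mother's ABO genotype from AA × BO: 1/2 AB, 1/2 AO.
Crossing each possibility with the father AO and summing P(type AB): 1/2·1/4 + 1/2·0 = 1/8.
Similarly for Rh via the mother's Rh distribution: P(Rh+) = 5/8.
Independent loci: 1/8 × 5/8 = 5/64.

5/64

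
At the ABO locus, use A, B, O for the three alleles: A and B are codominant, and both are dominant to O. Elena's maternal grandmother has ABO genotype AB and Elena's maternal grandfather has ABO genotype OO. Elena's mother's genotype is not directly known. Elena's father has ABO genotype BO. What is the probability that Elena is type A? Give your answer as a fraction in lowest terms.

Elena's mother's ABO genotype from AB × OO: 1/2 AO, 1/2 BO.
Crossing each possibility with the father BO and summing P(type A): 1/2·1/4 + 1/2·0 = 1/8.

1/8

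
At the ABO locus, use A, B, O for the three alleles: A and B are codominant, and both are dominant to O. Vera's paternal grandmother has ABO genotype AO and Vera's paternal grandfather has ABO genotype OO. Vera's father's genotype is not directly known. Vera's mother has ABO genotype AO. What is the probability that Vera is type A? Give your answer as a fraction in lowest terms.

Vera's father's ABO genotype from AO × OO: 1/2 AO, 1/2 OO.
Crossing each possibility with the mother AO and summing P(type A): 1/2·3/4 + 1/2·1/2 = 5/8.

5/8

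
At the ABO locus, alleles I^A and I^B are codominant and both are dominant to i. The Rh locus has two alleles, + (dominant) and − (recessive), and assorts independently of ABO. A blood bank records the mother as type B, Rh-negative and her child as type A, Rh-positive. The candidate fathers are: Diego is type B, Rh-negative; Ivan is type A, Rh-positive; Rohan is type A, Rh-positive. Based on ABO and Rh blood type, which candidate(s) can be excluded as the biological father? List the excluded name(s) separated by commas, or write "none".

A candidate is excluded only if no genotype consistent with his phenotype could produce a type A, Rh-positive child with a type B, Rh-negative mother.
Diego (type B, Rh-): no genotype consistent with that phenotype can produce a type-A Rh+ child with a type-B mother.

Diego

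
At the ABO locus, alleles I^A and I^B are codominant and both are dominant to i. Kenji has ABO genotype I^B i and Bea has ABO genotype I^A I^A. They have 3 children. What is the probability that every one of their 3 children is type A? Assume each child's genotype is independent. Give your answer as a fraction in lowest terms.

1/8

ABO cross I^B i × I^A I^A → 1/2 A, 1/2 AB.
So P(type A) = 1/2 per child.
All 3 independent: (1/2)^3 = 1/8.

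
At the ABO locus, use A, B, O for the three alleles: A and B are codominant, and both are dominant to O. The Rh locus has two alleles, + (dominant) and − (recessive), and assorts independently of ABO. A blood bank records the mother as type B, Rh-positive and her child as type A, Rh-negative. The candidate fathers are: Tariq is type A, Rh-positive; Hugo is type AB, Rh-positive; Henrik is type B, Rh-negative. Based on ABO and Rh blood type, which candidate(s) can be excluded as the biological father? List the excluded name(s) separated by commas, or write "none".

A candidate is excluded only if no genotype consistent with his phenotype could produce a type A, Rh-negative child with a type B, Rh-positive mother.
Henrik (type B, Rh-): no genotype consistent with that phenotype can produce a type-A Rh- child with a type-B mother.

Henrik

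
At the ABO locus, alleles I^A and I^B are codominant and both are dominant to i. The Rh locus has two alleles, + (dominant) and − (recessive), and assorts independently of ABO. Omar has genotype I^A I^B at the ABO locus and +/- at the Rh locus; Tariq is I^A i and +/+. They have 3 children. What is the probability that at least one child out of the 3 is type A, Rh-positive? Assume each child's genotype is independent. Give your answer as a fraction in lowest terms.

ABO cross I^A I^B × I^A i → 1/2 A, 1/4 B, 1/4 AB.
Rh cross +/- × +/+ → 1 Rh+; so P(type A, Rh-positive) = 1/2 × 1 = 1/2 per child.
P(none) = (1/2)^3 = 1/8; P(at least one) = 1 − 1/8 = 7/8.

7/8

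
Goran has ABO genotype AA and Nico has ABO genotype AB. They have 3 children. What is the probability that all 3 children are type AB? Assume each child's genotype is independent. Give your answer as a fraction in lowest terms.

ABO cross AA × AB → 1/2 A, 1/2 AB.
So P(type AB) = 1/2 per child.
All 3 independent: (1/2)^3 = 1/8.

1/8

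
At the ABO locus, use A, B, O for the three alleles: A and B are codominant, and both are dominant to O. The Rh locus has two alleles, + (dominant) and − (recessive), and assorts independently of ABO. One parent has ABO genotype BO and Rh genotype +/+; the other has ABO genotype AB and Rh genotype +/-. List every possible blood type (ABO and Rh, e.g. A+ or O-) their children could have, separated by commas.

A+, B+, AB+

Gametes from BO × AB give offspring ABO genotypes AB, AO, BB, BO, i.e. phenotypes A, B, AB.
Rh cross +/+ × +/- → phenotypes Rh+.
Combining independently: A+, B+, AB+.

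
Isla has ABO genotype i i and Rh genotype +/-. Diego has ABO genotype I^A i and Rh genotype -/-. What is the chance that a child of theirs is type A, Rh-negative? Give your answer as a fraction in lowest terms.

1/4

ABO cross i i × I^A i → offspring phenotypes: 1/2 O, 1/2 A.
Rh cross +/- × -/- → 1/2 Rh+, 1/2 Rh-.
Independent loci: P(type A, Rh-negative) = 1/2 × 1/2 = 1/4.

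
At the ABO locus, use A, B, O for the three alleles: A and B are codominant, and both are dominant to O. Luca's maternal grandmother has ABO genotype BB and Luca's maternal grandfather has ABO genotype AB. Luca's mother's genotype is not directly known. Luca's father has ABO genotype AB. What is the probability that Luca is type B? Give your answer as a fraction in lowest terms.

Luca's mother's ABO genotype from BB × AB: 1/2 AB, 1/2 BB.
Crossing each possibility with the father AB and summing P(type B): 1/2·1/4 + 1/2·1/2 = 3/8.

3/8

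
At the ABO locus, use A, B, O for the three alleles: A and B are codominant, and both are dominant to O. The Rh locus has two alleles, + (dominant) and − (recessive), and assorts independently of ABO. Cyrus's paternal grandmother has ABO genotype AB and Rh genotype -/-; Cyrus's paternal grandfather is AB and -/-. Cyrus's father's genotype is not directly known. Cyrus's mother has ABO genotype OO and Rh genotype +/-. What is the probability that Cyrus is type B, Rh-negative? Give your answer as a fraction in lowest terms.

Cyrus's father's ABO genotype from AB × AB: 1/4 AA, 1/2 AB, 1/4 BB.
Crossing each possibility with the mother OO and summing P(type B): 1/4·0 + 1/2·1/2 + 1/4·1 = 1/2.
Similarly for Rh via the father's Rh distribution: P(Rh-) = 1/2.
Independent loci: 1/2 × 1/2 = 1/4.

1/4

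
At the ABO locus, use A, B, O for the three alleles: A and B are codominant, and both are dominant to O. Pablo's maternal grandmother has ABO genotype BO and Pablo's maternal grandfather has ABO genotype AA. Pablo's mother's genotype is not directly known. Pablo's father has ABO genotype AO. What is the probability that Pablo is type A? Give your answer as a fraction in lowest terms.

5/8

Pablo's mother's ABO genotype from BO × AA: 1/2 AB, 1/2 AO.
Crossing each possibility with the father AO and summing P(type A): 1/2·1/2 + 1/2·3/4 = 5/8.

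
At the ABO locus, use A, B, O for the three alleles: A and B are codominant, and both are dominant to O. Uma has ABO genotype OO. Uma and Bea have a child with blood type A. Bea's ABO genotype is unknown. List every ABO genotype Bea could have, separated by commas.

For each candidate genotype of Bea, check whether crossing it with OO can produce every observed child phenotype.
  AA → possible child types {A} ✓
  AB → possible child types {A, B} ✓
  AO → possible child types {O, A} ✓
  BB → possible child types {B} ✗
  BO → possible child types {O, B} ✗
  OO → possible child types {O} ✗

AA, AB, AO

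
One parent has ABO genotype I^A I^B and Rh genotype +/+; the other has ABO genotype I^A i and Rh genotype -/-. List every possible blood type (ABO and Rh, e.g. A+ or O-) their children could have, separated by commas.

A+, B+, AB+

Gametes from I^A I^B × I^A i give offspring ABO genotypes I^A I^A, I^A I^B, I^A i, I^B i, i.e. phenotypes A, B, AB.
Rh cross +/+ × -/- → phenotypes Rh+.
Combining independently: A+, B+, AB+.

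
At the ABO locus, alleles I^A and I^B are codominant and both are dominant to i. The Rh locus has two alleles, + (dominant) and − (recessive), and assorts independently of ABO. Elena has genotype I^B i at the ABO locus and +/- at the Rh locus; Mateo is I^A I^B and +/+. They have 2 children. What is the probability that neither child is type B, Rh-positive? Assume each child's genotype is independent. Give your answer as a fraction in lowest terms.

1/4

ABO cross I^B i × I^A I^B → 1/4 A, 1/2 B, 1/4 AB.
Rh cross +/- × +/+ → 1 Rh+; so P(type B, Rh-positive) = 1/2 × 1 = 1/2 per child.
P(not type B, Rh-positive) = 1/2 for one child; (1/2)^2 = 1/4.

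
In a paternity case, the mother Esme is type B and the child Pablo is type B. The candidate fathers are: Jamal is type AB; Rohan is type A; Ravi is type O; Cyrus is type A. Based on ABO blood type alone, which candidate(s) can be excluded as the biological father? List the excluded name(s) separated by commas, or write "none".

A candidate is excluded only if no genotype consistent with his phenotype could produce a type B child with a type B mother.
Every candidate has at least one consistent genotype combination, so none can be excluded.

none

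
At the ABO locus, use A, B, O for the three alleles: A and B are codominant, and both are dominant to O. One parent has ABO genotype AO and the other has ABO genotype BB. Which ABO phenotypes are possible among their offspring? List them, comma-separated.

Gametes from AO × BB give offspring ABO genotypes AB, BO, i.e. phenotypes B, AB.

B, AB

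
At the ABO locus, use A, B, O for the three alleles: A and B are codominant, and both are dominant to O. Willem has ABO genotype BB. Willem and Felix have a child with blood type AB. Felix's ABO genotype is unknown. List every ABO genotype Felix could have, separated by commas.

AA, AB, AO

For each candidate genotype of Felix, check whether crossing it with BB can produce every observed child phenotype.
  AA → possible child types {AB} ✓
  AB → possible child types {B, AB} ✓
  AO → possible child types {B, AB} ✓
  BB → possible child types {B} ✗
  BO → possible child types {B} ✗
  OO → possible child types {B} ✗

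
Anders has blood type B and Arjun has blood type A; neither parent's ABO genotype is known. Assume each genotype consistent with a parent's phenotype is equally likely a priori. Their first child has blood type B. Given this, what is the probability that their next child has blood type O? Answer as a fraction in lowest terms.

1/12

Possible genotypes: Anders ∈ {I^B I^B, I^B i}; Arjun ∈ {I^A I^A, I^A i}.
Weight each parental genotype pair by prior × P(type-B child):
  I^B I^B × I^A i: posterior weight 2/3; P(next child type O) = 0.
  I^B i × I^A i: posterior weight 1/3; P(next child type O) = 1/4.
Weighted sum = 1/12.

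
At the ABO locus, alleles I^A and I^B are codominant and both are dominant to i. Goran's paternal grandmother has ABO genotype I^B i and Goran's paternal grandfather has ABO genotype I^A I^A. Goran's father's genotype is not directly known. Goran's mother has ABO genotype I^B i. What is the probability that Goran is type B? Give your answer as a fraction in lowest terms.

Goran's father's ABO genotype from I^B i × I^A I^A: 1/2 I^A I^B, 1/2 I^A i.
Crossing each possibility with the mother I^B i and summing P(type B): 1/2·1/2 + 1/2·1/4 = 3/8.

3/8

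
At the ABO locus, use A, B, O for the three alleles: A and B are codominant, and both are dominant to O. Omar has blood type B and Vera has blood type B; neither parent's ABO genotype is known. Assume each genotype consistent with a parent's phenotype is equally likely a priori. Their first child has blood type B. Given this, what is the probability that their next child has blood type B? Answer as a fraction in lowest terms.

Possible genotypes: Omar ∈ {BB, BO}; Vera ∈ {BB, BO}.
Weight each parental genotype pair by prior × P(type-B child):
  BB × BB: posterior weight 4/15; P(next child type B) = 1.
  BB × BO: posterior weight 4/15; P(next child type B) = 1.
  BO × BB: posterior weight 4/15; P(next child type B) = 1.
  BO × BO: posterior weight 1/5; P(next child type B) = 3/4.
Weighted sum = 19/20.

19/20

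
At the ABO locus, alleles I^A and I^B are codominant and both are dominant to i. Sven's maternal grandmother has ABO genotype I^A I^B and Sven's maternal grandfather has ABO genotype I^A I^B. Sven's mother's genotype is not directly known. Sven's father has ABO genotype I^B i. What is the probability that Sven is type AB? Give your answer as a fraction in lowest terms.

1/4

Sven's mother's ABO genotype from I^A I^B × I^A I^B: 1/4 I^A I^A, 1/2 I^A I^B, 1/4 I^B I^B.
Crossing each possibility with the father I^B i and summing P(type AB): 1/4·1/2 + 1/2·1/4 + 1/4·0 = 1/4.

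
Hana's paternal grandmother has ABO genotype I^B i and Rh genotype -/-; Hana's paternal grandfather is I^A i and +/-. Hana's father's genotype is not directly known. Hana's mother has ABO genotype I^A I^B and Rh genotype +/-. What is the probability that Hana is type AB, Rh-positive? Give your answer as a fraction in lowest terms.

Hana's father's ABO genotype from I^B i × I^A i: 1/4 I^A I^B, 1/4 I^A i, 1/4 I^B i, 1/4 i i.
Crossing each possibility with the mother I^A I^B and summing P(type AB): 1/4·1/2 + 1/4·1/4 + 1/4·1/4 + 1/4·0 = 1/4.
Similarly for Rh via the father's Rh distribution: P(Rh+) = 5/8.
Independent loci: 1/4 × 5/8 = 5/32.

5/32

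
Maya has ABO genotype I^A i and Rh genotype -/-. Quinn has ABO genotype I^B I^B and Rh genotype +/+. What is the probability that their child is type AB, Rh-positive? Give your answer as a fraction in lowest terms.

ABO cross I^A i × I^B I^B → offspring phenotypes: 1/2 B, 1/2 AB.
Rh cross -/- × +/+ → 1 Rh+.
Independent loci: P(type AB, Rh-positive) = 1/2 × 1 = 1/2.

1/2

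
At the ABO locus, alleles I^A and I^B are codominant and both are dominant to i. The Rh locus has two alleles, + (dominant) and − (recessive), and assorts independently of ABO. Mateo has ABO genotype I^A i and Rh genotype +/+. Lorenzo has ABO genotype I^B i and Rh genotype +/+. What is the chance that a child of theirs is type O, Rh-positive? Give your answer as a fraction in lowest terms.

ABO cross I^A i × I^B i → offspring phenotypes: 1/4 O, 1/4 A, 1/4 B, 1/4 AB.
Rh cross +/+ × +/+ → 1 Rh+.
Independent loci: P(type O, Rh-positive) = 1/4 × 1 = 1/4.

1/4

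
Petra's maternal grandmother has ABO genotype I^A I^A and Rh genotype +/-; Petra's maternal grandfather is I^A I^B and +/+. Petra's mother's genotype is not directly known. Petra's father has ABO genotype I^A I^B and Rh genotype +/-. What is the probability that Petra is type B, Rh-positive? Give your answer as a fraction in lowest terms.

Petra's mother's ABO genotype from I^A I^A × I^A I^B: 1/2 I^A I^A, 1/2 I^A I^B.
Crossing each possibility with the father I^A I^B and summing P(type B): 1/2·0 + 1/2·1/4 = 1/8.
Similarly for Rh via the mother's Rh distribution: P(Rh+) = 7/8.
Independent loci: 1/8 × 7/8 = 7/64.

7/64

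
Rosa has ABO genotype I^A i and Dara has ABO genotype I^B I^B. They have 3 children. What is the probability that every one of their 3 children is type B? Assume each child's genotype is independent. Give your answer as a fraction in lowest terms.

1/8

ABO cross I^A i × I^B I^B → 1/2 B, 1/2 AB.
So P(type B) = 1/2 per child.
All 3 independent: (1/2)^3 = 1/8.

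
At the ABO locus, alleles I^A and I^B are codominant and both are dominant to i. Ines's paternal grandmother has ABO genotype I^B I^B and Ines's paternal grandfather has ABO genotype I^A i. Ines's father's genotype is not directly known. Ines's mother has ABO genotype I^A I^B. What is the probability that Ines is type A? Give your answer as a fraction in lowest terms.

1/4

Ines's father's ABO genotype from I^B I^B × I^A i: 1/2 I^A I^B, 1/2 I^B i.
Crossing each possibility with the mother I^A I^B and summing P(type A): 1/2·1/4 + 1/2·1/4 = 1/4.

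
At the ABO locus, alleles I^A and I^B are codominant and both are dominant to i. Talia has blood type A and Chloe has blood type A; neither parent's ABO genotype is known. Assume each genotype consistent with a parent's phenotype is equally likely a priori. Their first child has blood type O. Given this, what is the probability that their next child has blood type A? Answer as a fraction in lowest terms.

3/4

Possible genotypes: Talia ∈ {I^A I^A, I^A i}; Chloe ∈ {I^A I^A, I^A i}.
Weight each parental genotype pair by prior × P(type-O child):
  I^A i × I^A i: posterior weight 1; P(next child type A) = 3/4.
Weighted sum = 3/4.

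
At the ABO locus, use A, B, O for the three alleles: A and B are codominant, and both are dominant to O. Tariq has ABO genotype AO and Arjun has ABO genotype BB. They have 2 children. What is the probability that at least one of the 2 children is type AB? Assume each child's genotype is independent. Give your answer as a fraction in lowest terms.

ABO cross AO × BB → 1/2 B, 1/2 AB.
So P(type AB) = 1/2 per child.
P(none) = (1/2)^2 = 1/4; P(at least one) = 1 − 1/4 = 3/4.

3/4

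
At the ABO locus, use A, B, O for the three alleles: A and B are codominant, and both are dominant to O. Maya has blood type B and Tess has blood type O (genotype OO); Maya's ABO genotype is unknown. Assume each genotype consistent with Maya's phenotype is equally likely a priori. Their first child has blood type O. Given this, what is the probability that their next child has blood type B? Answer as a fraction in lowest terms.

Possible genotypes: Maya ∈ {BB, BO}; Tess ∈ {OO}.
Weight each parental genotype pair by prior × P(type-O child):
  BO × OO: posterior weight 1; P(next child type B) = 1/2.
Weighted sum = 1/2.

1/2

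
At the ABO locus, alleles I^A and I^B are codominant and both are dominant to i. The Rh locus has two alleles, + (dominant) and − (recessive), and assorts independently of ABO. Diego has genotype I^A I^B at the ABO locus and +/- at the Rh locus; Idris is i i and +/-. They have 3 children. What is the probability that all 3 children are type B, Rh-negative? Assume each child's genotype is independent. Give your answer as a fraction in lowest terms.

1/512

ABO cross I^A I^B × i i → 1/2 A, 1/2 B.
Rh cross +/- × +/- → 3/4 Rh+, 1/4 Rh-; so P(type B, Rh-negative) = 1/2 × 1/4 = 1/8 per child.
All 3 independent: (1/8)^3 = 1/512.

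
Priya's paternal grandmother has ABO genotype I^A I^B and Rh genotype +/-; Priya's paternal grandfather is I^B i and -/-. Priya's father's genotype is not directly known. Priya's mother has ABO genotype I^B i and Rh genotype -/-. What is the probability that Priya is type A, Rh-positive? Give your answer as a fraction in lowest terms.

Priya's father's ABO genotype from I^A I^B × I^B i: 1/4 I^A I^B, 1/4 I^A i, 1/4 I^B I^B, 1/4 I^B i.
Crossing each possibility with the mother I^B i and summing P(type A): 1/4·1/4 + 1/4·1/4 + 1/4·0 + 1/4·0 = 1/8.
Similarly for Rh via the father's Rh distribution: P(Rh+) = 1/4.
Independent loci: 1/8 × 1/4 = 1/32.

1/32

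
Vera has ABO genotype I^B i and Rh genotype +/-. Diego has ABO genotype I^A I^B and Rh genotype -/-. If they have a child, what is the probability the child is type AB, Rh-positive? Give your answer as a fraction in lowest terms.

ABO cross I^B i × I^A I^B → offspring phenotypes: 1/4 A, 1/2 B, 1/4 AB.
Rh cross +/- × -/- → 1/2 Rh+, 1/2 Rh-.
Independent loci: P(type AB, Rh-positive) = 1/4 × 1/2 = 1/8.

1/8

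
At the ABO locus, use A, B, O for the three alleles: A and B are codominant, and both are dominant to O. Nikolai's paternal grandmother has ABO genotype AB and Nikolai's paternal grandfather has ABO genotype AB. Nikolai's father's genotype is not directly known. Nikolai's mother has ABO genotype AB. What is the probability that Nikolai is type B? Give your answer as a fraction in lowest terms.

1/4

Nikolai's father's ABO genotype from AB × AB: 1/4 AA, 1/2 AB, 1/4 BB.
Crossing each possibility with the mother AB and summing P(type B): 1/4·0 + 1/2·1/4 + 1/4·1/2 = 1/4.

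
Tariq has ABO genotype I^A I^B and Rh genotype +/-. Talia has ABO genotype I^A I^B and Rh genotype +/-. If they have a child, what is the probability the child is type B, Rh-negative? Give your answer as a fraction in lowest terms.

1/16

ABO cross I^A I^B × I^A I^B → offspring phenotypes: 1/4 A, 1/4 B, 1/2 AB.
Rh cross +/- × +/- → 3/4 Rh+, 1/4 Rh-.
Independent loci: P(type B, Rh-negative) = 1/4 × 1/4 = 1/16.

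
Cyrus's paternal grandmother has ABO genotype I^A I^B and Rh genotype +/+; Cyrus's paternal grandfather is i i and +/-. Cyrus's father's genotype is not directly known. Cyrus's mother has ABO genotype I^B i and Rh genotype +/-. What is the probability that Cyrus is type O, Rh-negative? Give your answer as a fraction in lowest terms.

Cyrus's father's ABO genotype from I^A I^B × i i: 1/2 I^A i, 1/2 I^B i.
Crossing each possibility with the mother I^B i and summing P(type O): 1/2·1/4 + 1/2·1/4 = 1/4.
Similarly for Rh via the father's Rh distribution: P(Rh-) = 1/8.
Independent loci: 1/4 × 1/8 = 1/32.

1/32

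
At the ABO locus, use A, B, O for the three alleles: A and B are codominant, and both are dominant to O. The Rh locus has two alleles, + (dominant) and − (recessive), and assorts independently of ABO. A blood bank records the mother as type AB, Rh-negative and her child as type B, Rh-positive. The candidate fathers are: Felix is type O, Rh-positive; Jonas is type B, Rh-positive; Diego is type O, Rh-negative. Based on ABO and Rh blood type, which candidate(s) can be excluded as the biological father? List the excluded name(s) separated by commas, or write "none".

Diego

A candidate is excluded only if no genotype consistent with his phenotype could produce a type B, Rh-positive child with a type AB, Rh-negative mother.
Diego (type O, Rh-): no genotype consistent with that phenotype can produce a type-B Rh+ child with a type-AB mother.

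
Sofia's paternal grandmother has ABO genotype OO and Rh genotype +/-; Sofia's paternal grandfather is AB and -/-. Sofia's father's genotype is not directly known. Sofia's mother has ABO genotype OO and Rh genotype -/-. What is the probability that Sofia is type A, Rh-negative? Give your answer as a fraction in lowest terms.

Sofia's father's ABO genotype from OO × AB: 1/2 AO, 1/2 BO.
Crossing each possibility with the mother OO and summing P(type A): 1/2·1/2 + 1/2·0 = 1/4.
Similarly for Rh via the father's Rh distribution: P(Rh-) = 3/4.
Independent loci: 1/4 × 3/4 = 3/16.

3/16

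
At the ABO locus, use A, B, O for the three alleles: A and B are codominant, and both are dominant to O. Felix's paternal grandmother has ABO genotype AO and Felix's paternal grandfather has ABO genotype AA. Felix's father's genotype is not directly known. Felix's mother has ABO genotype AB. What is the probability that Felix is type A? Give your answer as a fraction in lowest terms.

1/2

Felix's father's ABO genotype from AO × AA: 1/2 AA, 1/2 AO.
Crossing each possibility with the mother AB and summing P(type A): 1/2·1/2 + 1/2·1/2 = 1/2.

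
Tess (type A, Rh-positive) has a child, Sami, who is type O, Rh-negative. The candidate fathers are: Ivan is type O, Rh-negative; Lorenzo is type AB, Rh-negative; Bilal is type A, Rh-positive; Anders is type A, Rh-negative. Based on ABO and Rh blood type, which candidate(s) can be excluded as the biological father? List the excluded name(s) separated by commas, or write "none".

A candidate is excluded only if no genotype consistent with his phenotype could produce a type O, Rh-negative child with a type A, Rh-positive mother.
Lorenzo (type AB, Rh-): no genotype consistent with that phenotype can produce a type-O Rh- child with a type-A mother.

Lorenzo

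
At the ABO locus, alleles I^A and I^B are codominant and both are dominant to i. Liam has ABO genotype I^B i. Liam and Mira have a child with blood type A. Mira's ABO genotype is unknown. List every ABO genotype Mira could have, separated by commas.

For each candidate genotype of Mira, check whether crossing it with I^B i can produce every observed child phenotype.
  I^A I^A → possible child types {A, AB} ✓
  I^A I^B → possible child types {A, B, AB} ✓
  I^A i → possible child types {O, A, B, AB} ✓
  I^B I^B → possible child types {B} ✗
  I^B i → possible child types {O, B} ✗
  i i → possible child types {O, B} ✗

I^A I^A, I^A I^B, I^A i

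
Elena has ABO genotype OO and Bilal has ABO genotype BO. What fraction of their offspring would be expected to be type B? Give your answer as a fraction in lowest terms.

1/2

ABO cross OO × BO → offspring phenotypes: 1/2 O, 1/2 B.
So P(type B) = 1/2.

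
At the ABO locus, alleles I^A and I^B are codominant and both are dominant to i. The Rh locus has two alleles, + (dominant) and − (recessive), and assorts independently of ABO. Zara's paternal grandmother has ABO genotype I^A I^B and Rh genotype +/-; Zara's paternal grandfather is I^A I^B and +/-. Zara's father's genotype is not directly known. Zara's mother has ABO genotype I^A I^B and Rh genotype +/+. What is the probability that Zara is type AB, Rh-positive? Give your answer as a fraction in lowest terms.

1/2

Zara's father's ABO genotype from I^A I^B × I^A I^B: 1/4 I^A I^A, 1/2 I^A I^B, 1/4 I^B I^B.
Crossing each possibility with the mother I^A I^B and summing P(type AB): 1/4·1/2 + 1/2·1/2 + 1/4·1/2 = 1/2.
Similarly for Rh via the father's Rh distribution: P(Rh+) = 1.
Independent loci: 1/2 × 1 = 1/2.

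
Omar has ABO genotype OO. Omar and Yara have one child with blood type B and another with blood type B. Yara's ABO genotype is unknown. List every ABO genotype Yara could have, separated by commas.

For each candidate genotype of Yara, check whether crossing it with OO can produce every observed child phenotype.
  AA → possible child types {A} ✗
  AB → possible child types {A, B} ✓
  AO → possible child types {O, A} ✗
  BB → possible child types {B} ✓
  BO → possible child types {O, B} ✓
  OO → possible child types {O} ✗

AB, BB, BO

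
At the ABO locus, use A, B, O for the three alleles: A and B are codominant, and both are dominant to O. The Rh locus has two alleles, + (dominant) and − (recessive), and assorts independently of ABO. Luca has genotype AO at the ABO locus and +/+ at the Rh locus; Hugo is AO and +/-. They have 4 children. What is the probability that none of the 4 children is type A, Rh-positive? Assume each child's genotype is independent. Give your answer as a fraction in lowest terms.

ABO cross AO × AO → 1/4 O, 3/4 A.
Rh cross +/+ × +/- → 1 Rh+; so P(type A, Rh-positive) = 3/4 × 1 = 3/4 per child.
P(not type A, Rh-positive) = 1/4 for one child; (1/4)^4 = 1/256.

1/256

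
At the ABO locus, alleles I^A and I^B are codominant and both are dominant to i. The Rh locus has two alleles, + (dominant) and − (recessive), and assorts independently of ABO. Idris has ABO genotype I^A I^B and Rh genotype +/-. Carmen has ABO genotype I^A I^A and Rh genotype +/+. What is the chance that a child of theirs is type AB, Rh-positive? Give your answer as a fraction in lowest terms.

ABO cross I^A I^B × I^A I^A → offspring phenotypes: 1/2 A, 1/2 AB.
Rh cross +/- × +/+ → 1 Rh+.
Independent loci: P(type AB, Rh-positive) = 1/2 × 1 = 1/2.

1/2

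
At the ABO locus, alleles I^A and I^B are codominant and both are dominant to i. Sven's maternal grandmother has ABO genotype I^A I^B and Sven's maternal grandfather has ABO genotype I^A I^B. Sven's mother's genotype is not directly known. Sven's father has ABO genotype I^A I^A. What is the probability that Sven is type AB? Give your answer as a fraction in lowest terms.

Sven's mother's ABO genotype from I^A I^B × I^A I^B: 1/4 I^A I^A, 1/2 I^A I^B, 1/4 I^B I^B.
Crossing each possibility with the father I^A I^A and summing P(type AB): 1/4·0 + 1/2·1/2 + 1/4·1 = 1/2.

1/2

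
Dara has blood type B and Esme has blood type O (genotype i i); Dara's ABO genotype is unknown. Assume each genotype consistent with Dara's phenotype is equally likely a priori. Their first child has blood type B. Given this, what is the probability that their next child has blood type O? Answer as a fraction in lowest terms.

1/6

Possible genotypes: Dara ∈ {I^B I^B, I^B i}; Esme ∈ {i i}.
Weight each parental genotype pair by prior × P(type-B child):
  I^B I^B × i i: posterior weight 2/3; P(next child type O) = 0.
  I^B i × i i: posterior weight 1/3; P(next child type O) = 1/2.
Weighted sum = 1/6.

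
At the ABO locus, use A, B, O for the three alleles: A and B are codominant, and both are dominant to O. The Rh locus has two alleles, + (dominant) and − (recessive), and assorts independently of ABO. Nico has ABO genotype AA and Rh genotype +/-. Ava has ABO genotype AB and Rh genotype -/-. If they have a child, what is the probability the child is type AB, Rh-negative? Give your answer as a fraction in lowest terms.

1/4

ABO cross AA × AB → offspring phenotypes: 1/2 A, 1/2 AB.
Rh cross +/- × -/- → 1/2 Rh+, 1/2 Rh-.
Independent loci: P(type AB, Rh-negative) = 1/2 × 1/2 = 1/4.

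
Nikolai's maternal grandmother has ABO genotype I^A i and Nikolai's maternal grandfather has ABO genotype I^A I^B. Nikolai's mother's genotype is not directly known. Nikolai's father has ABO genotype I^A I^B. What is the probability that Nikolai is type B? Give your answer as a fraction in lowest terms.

1/4

Nikolai's mother's ABO genotype from I^A i × I^A I^B: 1/4 I^A I^A, 1/4 I^A I^B, 1/4 I^A i, 1/4 I^B i.
Crossing each possibility with the father I^A I^B and summing P(type B): 1/4·0 + 1/4·1/4 + 1/4·1/4 + 1/4·1/2 = 1/4.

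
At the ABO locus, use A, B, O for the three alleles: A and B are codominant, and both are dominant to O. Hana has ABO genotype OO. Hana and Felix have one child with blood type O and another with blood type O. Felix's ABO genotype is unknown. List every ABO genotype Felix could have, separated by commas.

AO, BO, OO

For each candidate genotype of Felix, check whether crossing it with OO can produce every observed child phenotype.
  AA → possible child types {A} ✗
  AB → possible child types {A, B} ✗
  AO → possible child types {O, A} ✓
  BB → possible child types {B} ✗
  BO → possible child types {O, B} ✓
  OO → possible child types {O} ✓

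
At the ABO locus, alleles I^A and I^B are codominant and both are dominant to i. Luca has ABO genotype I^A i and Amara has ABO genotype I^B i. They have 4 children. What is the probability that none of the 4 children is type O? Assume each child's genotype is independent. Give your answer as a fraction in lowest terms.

ABO cross I^A i × I^B i → 1/4 O, 1/4 A, 1/4 B, 1/4 AB.
So P(type O) = 1/4 per child.
P(not type O) = 3/4 for one child; (3/4)^4 = 81/256.

81/256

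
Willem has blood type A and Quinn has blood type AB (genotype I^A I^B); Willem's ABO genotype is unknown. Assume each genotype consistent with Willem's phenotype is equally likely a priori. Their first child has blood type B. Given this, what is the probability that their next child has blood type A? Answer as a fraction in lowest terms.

1/2

Possible genotypes: Willem ∈ {I^A I^A, I^A i}; Quinn ∈ {I^A I^B}.
Weight each parental genotype pair by prior × P(type-B child):
  I^A i × I^A I^B: posterior weight 1; P(next child type A) = 1/2.
Weighted sum = 1/2.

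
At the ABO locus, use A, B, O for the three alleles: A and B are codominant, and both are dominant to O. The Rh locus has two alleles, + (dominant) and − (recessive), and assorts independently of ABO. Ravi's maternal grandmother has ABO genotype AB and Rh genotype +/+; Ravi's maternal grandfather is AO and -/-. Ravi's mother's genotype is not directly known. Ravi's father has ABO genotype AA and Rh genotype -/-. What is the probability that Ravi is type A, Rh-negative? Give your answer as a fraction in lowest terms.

Ravi's mother's ABO genotype from AB × AO: 1/4 AA, 1/4 AB, 1/4 AO, 1/4 BO.
Crossing each possibility with the father AA and summing P(type A): 1/4·1 + 1/4·1/2 + 1/4·1 + 1/4·1/2 = 3/4.
Similarly for Rh via the mother's Rh distribution: P(Rh-) = 1/2.
Independent loci: 3/4 × 1/2 = 3/8.

3/8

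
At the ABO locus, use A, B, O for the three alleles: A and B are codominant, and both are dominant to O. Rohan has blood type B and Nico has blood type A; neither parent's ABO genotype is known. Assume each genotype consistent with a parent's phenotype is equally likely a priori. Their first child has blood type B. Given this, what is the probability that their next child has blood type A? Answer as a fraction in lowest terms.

Possible genotypes: Rohan ∈ {BB, BO}; Nico ∈ {AA, AO}.
Weight each parental genotype pair by prior × P(type-B child):
  BB × AO: posterior weight 2/3; P(next child type A) = 0.
  BO × AO: posterior weight 1/3; P(next child type A) = 1/4.
Weighted sum = 1/12.

1/12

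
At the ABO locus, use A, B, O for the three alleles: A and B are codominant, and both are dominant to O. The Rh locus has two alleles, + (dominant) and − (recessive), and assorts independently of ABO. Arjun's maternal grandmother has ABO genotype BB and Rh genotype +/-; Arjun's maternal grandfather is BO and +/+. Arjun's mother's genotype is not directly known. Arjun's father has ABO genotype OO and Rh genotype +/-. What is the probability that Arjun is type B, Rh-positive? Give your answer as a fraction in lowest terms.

21/32

Arjun's mother's ABO genotype from BB × BO: 1/2 BB, 1/2 BO.
Crossing each possibility with the father OO and summing P(type B): 1/2·1 + 1/2·1/2 = 3/4.
Similarly for Rh via the mother's Rh distribution: P(Rh+) = 7/8.
Independent loci: 3/4 × 7/8 = 21/32.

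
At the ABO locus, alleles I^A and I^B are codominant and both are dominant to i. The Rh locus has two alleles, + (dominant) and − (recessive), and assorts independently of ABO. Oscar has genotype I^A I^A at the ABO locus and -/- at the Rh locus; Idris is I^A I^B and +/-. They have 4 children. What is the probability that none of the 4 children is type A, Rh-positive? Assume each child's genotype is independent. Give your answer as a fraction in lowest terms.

81/256

ABO cross I^A I^A × I^A I^B → 1/2 A, 1/2 AB.
Rh cross -/- × +/- → 1/2 Rh+, 1/2 Rh-; so P(type A, Rh-positive) = 1/2 × 1/2 = 1/4 per child.
P(not type A, Rh-positive) = 3/4 for one child; (3/4)^4 = 81/256.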